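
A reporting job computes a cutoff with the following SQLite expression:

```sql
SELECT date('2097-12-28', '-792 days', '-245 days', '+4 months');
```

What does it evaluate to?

Applying '-792 days' to 2097-12-28: counting 792 days back gives 2095-10-28.
Applying '-245 days' to 2095-10-28: counting 245 days back gives 2095-02-25.
Adding +4 months to 2095-02-25 gives 2095-06-25.

2095-06-25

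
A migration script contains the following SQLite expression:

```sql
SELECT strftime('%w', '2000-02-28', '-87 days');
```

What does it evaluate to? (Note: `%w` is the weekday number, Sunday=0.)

First apply '-87 days': 2000-02-28 → 1999-12-03.
1999-12-03 is a Friday; with Sunday=0 that is 5.

5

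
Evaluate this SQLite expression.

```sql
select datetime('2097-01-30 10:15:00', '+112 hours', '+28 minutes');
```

+112 hours from 2097-01-30 10:15:00 is 2097-02-04 02:15:00 (crosses midnight).
+28 minutes from 2097-02-04 02:15:00 is 2097-02-04 02:43:00.

2097-02-04 02:43:00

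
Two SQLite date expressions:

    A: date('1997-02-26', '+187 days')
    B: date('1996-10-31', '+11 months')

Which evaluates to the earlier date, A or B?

A

A = 1997-09-01.
B = 1997-10-01.
A is earlier.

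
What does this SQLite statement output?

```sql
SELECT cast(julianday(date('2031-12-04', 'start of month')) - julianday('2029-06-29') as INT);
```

885

`start of month` rewinds 2031-12-04 to 2031-12-01.
1 day remains in June 2029 after the 29th (30 − 29).
Full months from July 2029 through November 2031 contribute their day counts.
Then 1 day into December 2031.
Total: 1 + 31 + 31 + 30 + 31 + 30 + 31 + 31 + 28 + 31 + 30 + 31 + 30 + 31 + 31 + 30 + 31 + 30 + 31 + 31 + 28 + 31 + 30 + 31 + 30 + 31 + 31 + 30 + 31 + 30 + 1 = 885.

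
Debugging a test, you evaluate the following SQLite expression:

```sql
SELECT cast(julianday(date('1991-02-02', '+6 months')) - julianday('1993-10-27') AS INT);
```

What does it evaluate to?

-817

Adding +6 months to 1991-02-02 gives 1991-08-02.
29 days remain in August 1991 after the 2nd (31 − 2).
Full months from September 1991 through September 1993 contribute their day counts.
Then 27 days into October 1993.
Total: 29 + 30 + 31 + 30 + 31 + 31 + 29 + 31 + 30 + 31 + 30 + 31 + 31 + 30 + 31 + 30 + 31 + 31 + 28 + 31 + 30 + 31 + 30 + 31 + 31 + 30 + 27 = 817.
The subtraction is earlier − later, so the result is −817 → -817.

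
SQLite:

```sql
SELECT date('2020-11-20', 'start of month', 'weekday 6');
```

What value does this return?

`start of month` rewinds 2020-11-20 to 2020-11-01.
`weekday 6` advances to the next Saturday; 2020-11-01 is a Sunday, so it moves forward to 2020-11-07.

2020-11-07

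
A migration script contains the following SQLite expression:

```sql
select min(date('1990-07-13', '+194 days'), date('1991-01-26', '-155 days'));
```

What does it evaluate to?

date('1990-07-13', '+194 days') → 1991-01-23.
date('1991-01-26', '-155 days') → 1990-08-24.
Earlier of the two is 1990-08-24.

1990-08-24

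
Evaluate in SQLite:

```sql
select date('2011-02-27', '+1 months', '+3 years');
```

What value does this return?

Adding +1 month to 2011-02-27 gives 2011-03-27.
Adding +3 years to 2011-03-27 gives 2014-03-27.

2014-03-27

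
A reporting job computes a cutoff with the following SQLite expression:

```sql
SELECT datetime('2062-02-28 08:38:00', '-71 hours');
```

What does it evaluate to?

2062-02-25 09:38:00

-71 hours from 2062-02-28 08:38:00 is 2062-02-25 09:38:00 (crosses midnight).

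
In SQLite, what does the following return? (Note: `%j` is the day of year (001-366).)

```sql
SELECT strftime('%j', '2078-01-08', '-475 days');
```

264

First apply '-475 days': 2078-01-08 → 2076-09-20.
Day-of-year for 2076-09-20: days since 2076-01-01 inclusive = 264, zero-padded to 264.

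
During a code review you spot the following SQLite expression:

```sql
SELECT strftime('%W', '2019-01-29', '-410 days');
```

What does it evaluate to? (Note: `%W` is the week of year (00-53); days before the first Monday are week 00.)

First apply '-410 days': 2019-01-29 → 2017-12-15.
2017-12-15 is a Friday. SQLite's %W counts Mondays since the year started; the result is 50.

50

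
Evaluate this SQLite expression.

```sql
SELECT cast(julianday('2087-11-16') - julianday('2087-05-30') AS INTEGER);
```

1 day remains in May 2087 after the 30th (31 − 30).
June 2087: 30 days.
July 2087: 31 days.
August 2087: 31 days.
September 2087: 30 days.
October 2087: 31 days.
Then 16 days into November 2087.
Total: 1 + 30 + 31 + 31 + 30 + 31 + 16 = 170.

170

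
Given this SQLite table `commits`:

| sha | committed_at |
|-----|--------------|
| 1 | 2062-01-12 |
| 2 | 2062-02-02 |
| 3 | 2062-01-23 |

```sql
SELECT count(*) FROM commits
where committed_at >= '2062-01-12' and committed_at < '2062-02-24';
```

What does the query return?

Rows in [2062-01-12, 2062-02-24): 2062-01-12, 2062-02-02, 2062-01-23 → 3 rows.

3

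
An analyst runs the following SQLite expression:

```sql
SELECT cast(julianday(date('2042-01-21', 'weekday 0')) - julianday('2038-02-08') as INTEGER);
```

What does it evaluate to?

`weekday 0` advances to the next Sunday; 2042-01-21 is a Tuesday, so it moves forward to 2042-01-26.
20 days remain in February 2038 after the 8th (28 − 8).
Full months from March 2038 through December 2041 contribute their day counts.
Then 26 days into January 2042.
Total: 20 + 31 + 30 + 31 + 30 + 31 + 31 + 30 + 31 + 30 + 31 + 31 + 28 + 31 + 30 + 31 + 30 + 31 + 31 + 30 + 31 + 30 + 31 + 31 + 29 + 31 + 30 + 31 + 30 + 31 + 31 + 30 + 31 + 30 + 31 + 31 + 28 + 31 + 30 + 31 + 30 + 31 + 31 + 30 + 31 + 30 + 31 + 26 = 1448.

1448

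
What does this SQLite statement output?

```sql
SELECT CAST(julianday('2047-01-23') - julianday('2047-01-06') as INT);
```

Both dates are in January 2047: 23 − 6 = 17.

17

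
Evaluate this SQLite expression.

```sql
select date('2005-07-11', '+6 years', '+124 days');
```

Adding +6 years to 2005-07-11 gives 2011-07-11.
Applying '+124 days' to 2011-07-11: counting 124 days forward gives 2011-11-12.

2011-11-12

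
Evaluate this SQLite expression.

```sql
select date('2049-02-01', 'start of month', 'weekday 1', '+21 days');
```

`start of month` rewinds 2049-02-01 to 2049-02-01.
`weekday 1` advances to the next Monday; 2049-02-01 is already a Monday, so it stays at 2049-02-01.
Advancing 21 more days within February lands on 2049-02-22.

2049-02-22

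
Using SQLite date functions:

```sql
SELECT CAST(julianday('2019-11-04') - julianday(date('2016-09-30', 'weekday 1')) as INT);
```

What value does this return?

`weekday 1` advances to the next Monday; 2016-09-30 is a Friday, so it moves forward to 2016-10-03.
28 days remain in October 2016 after the 3rd (31 − 3).
Full months from November 2016 through October 2019 contribute their day counts.
Then 4 days into November 2019.
Total: 28 + 30 + 31 + 31 + 28 + 31 + 30 + 31 + 30 + 31 + 31 + 30 + 31 + 30 + 31 + 31 + 28 + 31 + 30 + 31 + 30 + 31 + 31 + 30 + 31 + 30 + 31 + 31 + 28 + 31 + 30 + 31 + 30 + 31 + 31 + 30 + 31 + 4 = 1127.

1127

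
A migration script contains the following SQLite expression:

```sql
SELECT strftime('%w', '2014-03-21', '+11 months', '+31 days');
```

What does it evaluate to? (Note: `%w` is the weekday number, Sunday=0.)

2

First apply '+11 months', '+31 days': 2014-03-21 → 2015-03-24.
2015-03-24 is a Tuesday; with Sunday=0 that is 2.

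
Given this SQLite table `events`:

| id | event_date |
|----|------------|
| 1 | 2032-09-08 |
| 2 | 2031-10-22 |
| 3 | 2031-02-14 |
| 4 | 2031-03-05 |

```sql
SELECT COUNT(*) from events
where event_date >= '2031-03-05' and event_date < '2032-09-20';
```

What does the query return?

3

Rows in [2031-03-05, 2032-09-20): 2032-09-08, 2031-10-22, 2031-03-05 → 3 rows.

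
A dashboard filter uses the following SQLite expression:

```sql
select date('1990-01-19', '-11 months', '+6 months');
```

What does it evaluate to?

1989-08-19

Adding -11 months to 1990-01-19 gives 1989-02-19.
Adding +6 months to 1989-02-19 gives 1989-08-19.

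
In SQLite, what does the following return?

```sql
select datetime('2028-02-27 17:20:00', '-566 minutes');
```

566 minutes = 9h 26m; -566 minutes from 2028-02-27 17:20:00 is 2028-02-27 07:54:00.

2028-02-27 07:54:00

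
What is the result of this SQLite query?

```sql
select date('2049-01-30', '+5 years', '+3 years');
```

2057-01-30

Adding +5 years to 2049-01-30 gives 2054-01-30.
Adding +3 years to 2054-01-30 gives 2057-01-30.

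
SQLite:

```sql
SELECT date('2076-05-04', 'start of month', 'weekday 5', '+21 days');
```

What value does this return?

2076-05-22

`start of month` rewinds 2076-05-04 to 2076-05-01.
`weekday 5` advances to the next Friday; 2076-05-01 is already a Friday, so it stays at 2076-05-01.
Advancing 21 more days within May lands on 2076-05-22.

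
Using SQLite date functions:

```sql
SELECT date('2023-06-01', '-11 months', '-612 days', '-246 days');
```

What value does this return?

2020-02-24

Adding -11 months to 2023-06-01 gives 2022-07-01.
Applying '-612 days' to 2022-07-01: counting 612 days back gives 2020-10-27.
Applying '-246 days' to 2020-10-27: counting 246 days back gives 2020-02-24.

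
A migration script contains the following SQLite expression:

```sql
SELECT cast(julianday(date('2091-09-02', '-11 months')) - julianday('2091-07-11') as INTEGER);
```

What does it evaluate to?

Adding -11 months to 2091-09-02 gives 2090-10-02.
29 days remain in October 2090 after the 2nd (31 − 2).
Full months from November 2090 through June 2091 contribute their day counts.
Then 11 days into July 2091.
Total: 29 + 30 + 31 + 31 + 28 + 31 + 30 + 31 + 30 + 11 = 282.
The subtraction is earlier − later, so the result is −282 → -282.

-282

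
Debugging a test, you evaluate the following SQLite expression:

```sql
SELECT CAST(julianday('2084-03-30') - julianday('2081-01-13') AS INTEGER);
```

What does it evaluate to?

1172

18 days remain in January 2081 after the 13th (31 − 13).
Full months from February 2081 through February 2084 contribute their day counts.
Then 30 days into March 2084.
Total: 18 + 28 + 31 + 30 + 31 + 30 + 31 + 31 + 30 + 31 + 30 + 31 + 31 + 28 + 31 + 30 + 31 + 30 + 31 + 31 + 30 + 31 + 30 + 31 + 31 + 28 + 31 + 30 + 31 + 30 + 31 + 31 + 30 + 31 + 30 + 31 + 31 + 29 + 30 = 1172.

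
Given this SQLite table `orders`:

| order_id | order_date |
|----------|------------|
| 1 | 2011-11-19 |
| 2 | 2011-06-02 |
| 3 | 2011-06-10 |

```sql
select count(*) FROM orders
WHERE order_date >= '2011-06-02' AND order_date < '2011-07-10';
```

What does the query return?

Rows in [2011-06-02, 2011-07-10): 2011-06-02, 2011-06-10 → 2 rows.

2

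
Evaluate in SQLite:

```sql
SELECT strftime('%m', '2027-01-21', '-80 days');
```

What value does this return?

First apply '-80 days': 2027-01-21 → 2026-11-02.
`%m` extracts the 2-digit month (01-12): 11.

11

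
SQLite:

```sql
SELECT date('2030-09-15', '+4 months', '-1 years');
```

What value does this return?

2030-01-15

Adding +4 months to 2030-09-15 gives 2031-01-15.
Adding -1 year to 2031-01-15 gives 2030-01-15.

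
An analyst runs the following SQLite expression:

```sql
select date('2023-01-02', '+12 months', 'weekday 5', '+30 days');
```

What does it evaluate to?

Adding +12 months to 2023-01-02 gives 2024-01-02.
`weekday 5` advances to the next Friday; 2024-01-02 is a Tuesday, so it moves forward to 2024-01-05.
January 2024 has 31 days; 26 remain after the 5th, so 27 days reach 2024-02-01.
Advancing 3 more days within February lands on 2024-02-04.

2024-02-04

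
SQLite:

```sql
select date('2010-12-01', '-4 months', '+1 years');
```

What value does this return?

Adding -4 months to 2010-12-01 gives 2010-08-01.
Adding +1 year to 2010-08-01 gives 2011-08-01.

2011-08-01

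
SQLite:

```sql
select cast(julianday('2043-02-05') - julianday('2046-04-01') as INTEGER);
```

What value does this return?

-1151

23 days remain in February 2043 after the 5th (28 − 5).
Full months from March 2043 through March 2046 contribute their day counts.
Then 1 day into April 2046.
Total: 23 + 31 + 30 + 31 + 30 + 31 + 31 + 30 + 31 + 30 + 31 + 31 + 29 + 31 + 30 + 31 + 30 + 31 + 31 + 30 + 31 + 30 + 31 + 31 + 28 + 31 + 30 + 31 + 30 + 31 + 31 + 30 + 31 + 30 + 31 + 31 + 28 + 31 + 1 = 1151.
The subtraction is earlier − later, so the result is −1151 → -1151.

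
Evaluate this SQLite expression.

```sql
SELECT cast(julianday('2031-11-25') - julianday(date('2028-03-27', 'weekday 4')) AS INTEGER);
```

`weekday 4` advances to the next Thursday; 2028-03-27 is a Monday, so it moves forward to 2028-03-30.
1 day remains in March 2028 after the 30th (31 − 30).
Full months from April 2028 through October 2031 contribute their day counts.
Then 25 days into November 2031.
Total: 1 + 30 + 31 + 30 + 31 + 31 + 30 + 31 + 30 + 31 + 31 + 28 + 31 + 30 + 31 + 30 + 31 + 31 + 30 + 31 + 30 + 31 + 31 + 28 + 31 + 30 + 31 + 30 + 31 + 31 + 30 + 31 + 30 + 31 + 31 + 28 + 31 + 30 + 31 + 30 + 31 + 31 + 30 + 31 + 25 = 1335.

1335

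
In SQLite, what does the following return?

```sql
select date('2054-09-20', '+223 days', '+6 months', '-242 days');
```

Applying '+223 days' to 2054-09-20: counting 223 days forward gives 2055-05-01.
Adding +6 months to 2055-05-01 gives 2055-11-01.
Applying '-242 days' to 2055-11-01: counting 242 days back gives 2055-03-04.

2055-03-04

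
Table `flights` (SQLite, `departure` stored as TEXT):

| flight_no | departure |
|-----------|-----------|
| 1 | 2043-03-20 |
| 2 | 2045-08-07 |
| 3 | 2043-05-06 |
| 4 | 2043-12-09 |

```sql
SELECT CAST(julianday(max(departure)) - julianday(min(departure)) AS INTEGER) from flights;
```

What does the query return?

MIN = 2043-03-20, MAX = 2045-08-07.
11 days remain in March 2043 after the 20th (31 − 20).
Full months from April 2043 through July 2045 contribute their day counts.
Then 7 days into August 2045.
Total: 11 + 30 + 31 + 30 + 31 + 31 + 30 + 31 + 30 + 31 + 31 + 29 + 31 + 30 + 31 + 30 + 31 + 31 + 30 + 31 + 30 + 31 + 31 + 28 + 31 + 30 + 31 + 30 + 31 + 7 = 871.

871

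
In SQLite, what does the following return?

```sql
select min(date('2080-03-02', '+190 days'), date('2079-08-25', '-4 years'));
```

2075-08-25

date('2080-03-02', '+190 days') → 2080-09-08.
date('2079-08-25', '-4 years') → 2075-08-25.
Earlier of the two is 2075-08-25.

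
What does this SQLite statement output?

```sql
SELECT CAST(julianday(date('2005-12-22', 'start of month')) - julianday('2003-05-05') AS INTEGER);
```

`start of month` rewinds 2005-12-22 to 2005-12-01.
26 days remain in May 2003 after the 5th (31 − 5).
Full months from June 2003 through November 2005 contribute their day counts.
Then 1 day into December 2005.
Total: 26 + 30 + 31 + 31 + 30 + 31 + 30 + 31 + 31 + 29 + 31 + 30 + 31 + 30 + 31 + 31 + 30 + 31 + 30 + 31 + 31 + 28 + 31 + 30 + 31 + 30 + 31 + 31 + 30 + 31 + 30 + 1 = 941.

941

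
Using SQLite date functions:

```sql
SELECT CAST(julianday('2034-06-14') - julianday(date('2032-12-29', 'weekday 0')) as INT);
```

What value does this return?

528

`weekday 0` advances to the next Sunday; 2032-12-29 is a Wednesday, so it moves forward to 2033-01-02.
29 days remain in January 2033 after the 2nd (31 − 2).
Full months from February 2033 through May 2034 contribute their day counts.
Then 14 days into June 2034.
Total: 29 + 28 + 31 + 30 + 31 + 30 + 31 + 31 + 30 + 31 + 30 + 31 + 31 + 28 + 31 + 30 + 31 + 14 = 528.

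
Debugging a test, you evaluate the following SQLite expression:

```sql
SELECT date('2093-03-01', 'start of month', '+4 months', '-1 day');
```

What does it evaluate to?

`start of month` rewinds 2093-03-01 to 2093-03-01.
Adding +4 months to 2093-03-01 gives 2093-07-01.
Going back 1 day from 2093-07-01 reaches 2093-06-30 (last day of June, 30 days).

2093-06-30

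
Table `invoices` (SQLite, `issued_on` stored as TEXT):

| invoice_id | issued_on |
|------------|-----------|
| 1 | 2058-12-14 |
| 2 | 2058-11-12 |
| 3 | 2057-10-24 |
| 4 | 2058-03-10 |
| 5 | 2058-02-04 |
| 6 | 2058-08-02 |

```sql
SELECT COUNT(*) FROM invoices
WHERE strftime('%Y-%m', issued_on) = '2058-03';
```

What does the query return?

1

Rows with year-month 2058-03: 2058-03-10 → 1.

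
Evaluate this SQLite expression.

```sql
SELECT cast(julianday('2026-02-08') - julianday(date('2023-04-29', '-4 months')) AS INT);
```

Adding -4 months to 2023-04-29 gives 2022-12-29.
2 days remain in December 2022 after the 29th (31 − 29).
Full months from January 2023 through January 2026 contribute their day counts.
Then 8 days into February 2026.
Total: 2 + 31 + 28 + 31 + 30 + 31 + 30 + 31 + 31 + 30 + 31 + 30 + 31 + 31 + 29 + 31 + 30 + 31 + 30 + 31 + 31 + 30 + 31 + 30 + 31 + 31 + 28 + 31 + 30 + 31 + 30 + 31 + 31 + 30 + 31 + 30 + 31 + 31 + 8 = 1137.

1137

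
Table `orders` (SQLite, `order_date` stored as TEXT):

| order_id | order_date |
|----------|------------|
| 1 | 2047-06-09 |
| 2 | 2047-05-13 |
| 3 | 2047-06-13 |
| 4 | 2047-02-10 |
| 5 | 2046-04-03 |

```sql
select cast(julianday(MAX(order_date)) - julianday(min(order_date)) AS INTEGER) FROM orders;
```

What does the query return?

436

MIN = 2046-04-03, MAX = 2047-06-13.
27 days remain in April 2046 after the 3rd (30 − 3).
Full months from May 2046 through May 2047 contribute their day counts.
Then 13 days into June 2047.
Total: 27 + 31 + 30 + 31 + 31 + 30 + 31 + 30 + 31 + 31 + 28 + 31 + 30 + 31 + 13 = 436.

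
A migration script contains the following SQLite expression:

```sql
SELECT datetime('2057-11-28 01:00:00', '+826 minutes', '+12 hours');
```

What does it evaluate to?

826 minutes = 13h 46m; +826 minutes from 2057-11-28 01:00:00 is 2057-11-28 14:46:00.
+12 hours from 2057-11-28 14:46:00 is 2057-11-29 02:46:00 (crosses midnight).

2057-11-29 02:46:00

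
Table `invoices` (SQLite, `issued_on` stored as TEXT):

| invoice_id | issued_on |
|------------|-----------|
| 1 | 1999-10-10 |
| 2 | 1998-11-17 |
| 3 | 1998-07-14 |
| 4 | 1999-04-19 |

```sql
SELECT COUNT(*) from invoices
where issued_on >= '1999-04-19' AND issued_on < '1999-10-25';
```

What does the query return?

Rows in [1999-04-19, 1999-10-25): 1999-10-10, 1999-04-19 → 2 rows.

2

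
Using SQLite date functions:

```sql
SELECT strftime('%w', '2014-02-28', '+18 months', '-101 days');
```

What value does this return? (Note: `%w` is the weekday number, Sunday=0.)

First apply '+18 months', '-101 days': 2014-02-28 → 2015-05-19.
2015-05-19 is a Tuesday; with Sunday=0 that is 2.

2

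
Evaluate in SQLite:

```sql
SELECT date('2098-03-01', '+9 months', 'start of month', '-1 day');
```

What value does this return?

2098-11-30

Adding +9 months to 2098-03-01 gives 2098-12-01.
`start of month` rewinds 2098-12-01 to 2098-12-01.
Going back 1 day from 2098-12-01 reaches 2098-11-30 (last day of November, 30 days).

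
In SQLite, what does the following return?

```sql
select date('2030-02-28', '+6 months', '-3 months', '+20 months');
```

2032-01-28

Adding +6 months to 2030-02-28 gives 2030-08-28.
Adding -3 months to 2030-08-28 gives 2030-05-28.
Adding +20 months to 2030-05-28 gives 2032-01-28.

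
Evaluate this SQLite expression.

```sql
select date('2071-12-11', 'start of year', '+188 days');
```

2071-07-08

`start of year` rewinds 2071-12-11 to 2071-01-01.
Applying '+188 days' to 2071-01-01: counting 188 days forward gives 2071-07-08.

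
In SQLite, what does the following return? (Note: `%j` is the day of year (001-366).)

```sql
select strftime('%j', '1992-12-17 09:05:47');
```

352

Day-of-year for 1992-12-17: days since 1992-01-01 inclusive = 352, zero-padded to 352.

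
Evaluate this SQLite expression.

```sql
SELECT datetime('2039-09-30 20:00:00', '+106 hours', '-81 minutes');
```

+106 hours from 2039-09-30 20:00:00 is 2039-10-05 06:00:00 (crosses midnight).
81 minutes = 1h 21m; -81 minutes from 2039-10-05 06:00:00 is 2039-10-05 04:39:00.

2039-10-05 04:39:00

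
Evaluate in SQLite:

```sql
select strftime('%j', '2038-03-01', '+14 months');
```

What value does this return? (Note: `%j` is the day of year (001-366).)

First apply '+14 months': 2038-03-01 → 2039-05-01.
Day-of-year for 2039-05-01: days since 2039-01-01 inclusive = 121, zero-padded to 121.

121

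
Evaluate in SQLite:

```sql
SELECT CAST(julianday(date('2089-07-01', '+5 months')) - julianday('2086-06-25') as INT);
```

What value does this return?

1255

Adding +5 months to 2089-07-01 gives 2089-12-01.
5 days remain in June 2086 after the 25th (30 − 25).
Full months from July 2086 through November 2089 contribute their day counts.
Then 1 day into December 2089.
Total: 5 + 31 + 31 + 30 + 31 + 30 + 31 + 31 + 28 + 31 + 30 + 31 + 30 + 31 + 31 + 30 + 31 + 30 + 31 + 31 + 29 + 31 + 30 + 31 + 30 + 31 + 31 + 30 + 31 + 30 + 31 + 31 + 28 + 31 + 30 + 31 + 30 + 31 + 31 + 30 + 31 + 30 + 1 = 1255.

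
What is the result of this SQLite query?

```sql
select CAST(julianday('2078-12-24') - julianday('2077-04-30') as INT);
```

0 days remain in April 2077 after the 30th (30 − 30).
Full months from May 2077 through November 2078 contribute their day counts.
Then 24 days into December 2078.
Total: 0 + 31 + 30 + 31 + 31 + 30 + 31 + 30 + 31 + 31 + 28 + 31 + 30 + 31 + 30 + 31 + 31 + 30 + 31 + 30 + 24 = 603.

603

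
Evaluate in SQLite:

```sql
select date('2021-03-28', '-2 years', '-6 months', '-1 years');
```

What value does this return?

Adding -2 years to 2021-03-28 gives 2019-03-28.
Adding -6 months to 2019-03-28 gives 2018-09-28.
Adding -1 year to 2018-09-28 gives 2017-09-28.

2017-09-28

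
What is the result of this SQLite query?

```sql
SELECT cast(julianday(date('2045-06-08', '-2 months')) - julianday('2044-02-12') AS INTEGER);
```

421

Adding -2 months to 2045-06-08 gives 2045-04-08.
17 days remain in February 2044 after the 12th (29 − 12).
Full months from March 2044 through March 2045 contribute their day counts.
Then 8 days into April 2045.
Total: 17 + 31 + 30 + 31 + 30 + 31 + 31 + 30 + 31 + 30 + 31 + 31 + 28 + 31 + 8 = 421.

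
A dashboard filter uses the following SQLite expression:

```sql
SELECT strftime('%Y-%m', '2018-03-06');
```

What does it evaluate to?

`%Y-%m` extracts the year-month: 2018-03.

2018-03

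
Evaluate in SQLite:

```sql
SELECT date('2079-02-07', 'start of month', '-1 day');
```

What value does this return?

2079-01-31

`start of month` rewinds 2079-02-07 to 2079-02-01.
Going back 1 day from 2079-02-01 reaches 2079-01-31 (last day of January, 31 days).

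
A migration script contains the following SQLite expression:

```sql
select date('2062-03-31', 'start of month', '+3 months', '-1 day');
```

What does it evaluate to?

2062-05-31

`start of month` rewinds 2062-03-31 to 2062-03-01.
Adding +3 months to 2062-03-01 gives 2062-06-01.
Going back 1 day from 2062-06-01 reaches 2062-05-31 (last day of May, 31 days).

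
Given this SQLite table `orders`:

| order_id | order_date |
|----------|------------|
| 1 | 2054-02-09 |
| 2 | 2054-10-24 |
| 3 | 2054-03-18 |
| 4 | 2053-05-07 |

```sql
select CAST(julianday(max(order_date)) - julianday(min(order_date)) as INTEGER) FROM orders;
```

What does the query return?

MIN = 2053-05-07, MAX = 2054-10-24.
24 days remain in May 2053 after the 7th (31 − 7).
Full months from June 2053 through September 2054 contribute their day counts.
Then 24 days into October 2054.
Total: 24 + 30 + 31 + 31 + 30 + 31 + 30 + 31 + 31 + 28 + 31 + 30 + 31 + 30 + 31 + 31 + 30 + 24 = 535.

535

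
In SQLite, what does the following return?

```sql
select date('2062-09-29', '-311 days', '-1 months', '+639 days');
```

2063-07-23

Applying '-311 days' to 2062-09-29: counting 311 days back gives 2061-11-22.
Adding -1 month to 2061-11-22 gives 2061-10-22.
Applying '+639 days' to 2061-10-22: counting 639 days forward gives 2063-07-23.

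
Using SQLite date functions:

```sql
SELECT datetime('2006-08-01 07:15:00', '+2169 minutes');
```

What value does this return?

2006-08-02 19:24:00

2169 minutes = 36h 9m; +2169 minutes from 2006-08-01 07:15:00 is 2006-08-02 19:24:00 (crosses midnight).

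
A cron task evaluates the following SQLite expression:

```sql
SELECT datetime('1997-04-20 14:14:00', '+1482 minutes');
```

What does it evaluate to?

1997-04-21 14:56:00

1482 minutes = 24h 42m; +1482 minutes from 1997-04-20 14:14:00 is 1997-04-21 14:56:00 (crosses midnight).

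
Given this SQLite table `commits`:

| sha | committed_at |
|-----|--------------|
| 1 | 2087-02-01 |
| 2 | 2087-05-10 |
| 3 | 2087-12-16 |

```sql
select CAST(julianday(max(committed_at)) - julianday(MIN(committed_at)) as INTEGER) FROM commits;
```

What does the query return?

MIN = 2087-02-01, MAX = 2087-12-16.
27 days remain in February 2087 after the 1st (28 − 1).
Full months from March 2087 through November 2087 contribute their day counts.
Then 16 days into December 2087.
Total: 27 + 31 + 30 + 31 + 30 + 31 + 31 + 30 + 31 + 30 + 16 = 318.

318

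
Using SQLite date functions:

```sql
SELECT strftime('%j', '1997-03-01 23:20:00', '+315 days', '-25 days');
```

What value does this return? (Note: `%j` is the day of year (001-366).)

First apply '+315 days', '-25 days': 1997-03-01 23:20:00 → 1997-12-16 23:20:00.
Day-of-year for 1997-12-16: days since 1997-01-01 inclusive = 350, zero-padded to 350.

350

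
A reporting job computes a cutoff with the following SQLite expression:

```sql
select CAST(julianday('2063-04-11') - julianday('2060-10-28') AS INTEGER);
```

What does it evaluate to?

3 days remain in October 2060 after the 28th (31 − 28).
Full months from November 2060 through March 2063 contribute their day counts.
Then 11 days into April 2063.
Total: 3 + 30 + 31 + 31 + 28 + 31 + 30 + 31 + 30 + 31 + 31 + 30 + 31 + 30 + 31 + 31 + 28 + 31 + 30 + 31 + 30 + 31 + 31 + 30 + 31 + 30 + 31 + 31 + 28 + 31 + 11 = 895.

895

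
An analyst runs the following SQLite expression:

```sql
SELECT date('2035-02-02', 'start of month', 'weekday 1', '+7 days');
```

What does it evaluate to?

2035-02-12

`start of month` rewinds 2035-02-02 to 2035-02-01.
`weekday 1` advances to the next Monday; 2035-02-01 is a Thursday, so it moves forward to 2035-02-05.
Advancing 7 more days within February lands on 2035-02-12.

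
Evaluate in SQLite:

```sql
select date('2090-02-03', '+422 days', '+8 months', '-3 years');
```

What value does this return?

Applying '+422 days' to 2090-02-03: counting 422 days forward gives 2091-04-01.
Adding +8 months to 2091-04-01 gives 2091-12-01.
Adding -3 years to 2091-12-01 gives 2088-12-01.

2088-12-01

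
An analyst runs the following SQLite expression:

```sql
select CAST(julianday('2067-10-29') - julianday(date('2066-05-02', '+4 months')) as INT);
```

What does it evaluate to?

422

Adding +4 months to 2066-05-02 gives 2066-09-02.
28 days remain in September 2066 after the 2nd (30 − 2).
Full months from October 2066 through September 2067 contribute their day counts.
Then 29 days into October 2067.
Total: 28 + 31 + 30 + 31 + 31 + 28 + 31 + 30 + 31 + 30 + 31 + 31 + 30 + 29 = 422.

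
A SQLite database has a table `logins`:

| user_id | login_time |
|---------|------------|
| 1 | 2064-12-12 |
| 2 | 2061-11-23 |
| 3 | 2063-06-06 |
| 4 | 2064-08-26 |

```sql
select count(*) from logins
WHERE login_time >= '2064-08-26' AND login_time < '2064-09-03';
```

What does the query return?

Rows in [2064-08-26, 2064-09-03): 2064-08-26 → 1 row.

1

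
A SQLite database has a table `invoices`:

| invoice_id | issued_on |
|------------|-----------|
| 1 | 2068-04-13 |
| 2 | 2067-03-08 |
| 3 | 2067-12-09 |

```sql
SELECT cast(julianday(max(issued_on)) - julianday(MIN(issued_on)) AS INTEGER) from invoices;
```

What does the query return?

MIN = 2067-03-08, MAX = 2068-04-13.
23 days remain in March 2067 after the 8th (31 − 8).
Full months from April 2067 through March 2068 contribute their day counts.
Then 13 days into April 2068.
Total: 23 + 30 + 31 + 30 + 31 + 31 + 30 + 31 + 30 + 31 + 31 + 29 + 31 + 13 = 402.

402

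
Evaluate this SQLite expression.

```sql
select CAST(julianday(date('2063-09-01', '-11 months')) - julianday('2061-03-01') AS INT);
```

579

Adding -11 months to 2063-09-01 gives 2062-10-01.
30 days remain in March 2061 after the 1st (31 − 1).
Full months from April 2061 through September 2062 contribute their day counts.
Then 1 day into October 2062.
Total: 30 + 30 + 31 + 30 + 31 + 31 + 30 + 31 + 30 + 31 + 31 + 28 + 31 + 30 + 31 + 30 + 31 + 31 + 30 + 1 = 579.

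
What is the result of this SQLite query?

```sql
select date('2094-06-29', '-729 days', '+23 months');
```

2094-05-30

Applying '-729 days' to 2094-06-29: counting 729 days back gives 2092-06-30.
Adding +23 months to 2092-06-30 gives 2094-05-30.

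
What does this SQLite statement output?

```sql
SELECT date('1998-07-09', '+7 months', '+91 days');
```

Adding +7 months to 1998-07-09 gives 1999-02-09.
Applying '+91 days' to 1999-02-09: counting 91 days forward gives 1999-05-11.

1999-05-11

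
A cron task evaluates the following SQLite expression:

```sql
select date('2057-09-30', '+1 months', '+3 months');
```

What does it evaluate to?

2058-01-30

Adding +1 month to 2057-09-30 gives 2057-10-30.
Adding +3 months to 2057-10-30 gives 2058-01-30.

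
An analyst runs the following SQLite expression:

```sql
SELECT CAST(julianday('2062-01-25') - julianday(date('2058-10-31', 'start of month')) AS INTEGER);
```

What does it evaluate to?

`start of month` rewinds 2058-10-31 to 2058-10-01.
30 days remain in October 2058 after the 1st (31 − 1).
Full months from November 2058 through December 2061 contribute their day counts.
Then 25 days into January 2062.
Total: 30 + 30 + 31 + 31 + 28 + 31 + 30 + 31 + 30 + 31 + 31 + 30 + 31 + 30 + 31 + 31 + 29 + 31 + 30 + 31 + 30 + 31 + 31 + 30 + 31 + 30 + 31 + 31 + 28 + 31 + 30 + 31 + 30 + 31 + 31 + 30 + 31 + 30 + 31 + 25 = 1212.

1212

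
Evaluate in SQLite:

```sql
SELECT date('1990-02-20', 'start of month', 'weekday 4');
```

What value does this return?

1990-02-01

`start of month` rewinds 1990-02-20 to 1990-02-01.
`weekday 4` advances to the next Thursday; 1990-02-01 is already a Thursday, so it stays at 1990-02-01.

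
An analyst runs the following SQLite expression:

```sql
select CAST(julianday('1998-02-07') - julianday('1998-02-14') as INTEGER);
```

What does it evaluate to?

Both dates are in February 1998: 14 − 7 = 7.
The subtraction is earlier − later, so the result is −7 → -7.

-7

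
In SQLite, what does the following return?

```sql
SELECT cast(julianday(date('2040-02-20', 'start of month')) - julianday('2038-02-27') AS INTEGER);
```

704

`start of month` rewinds 2040-02-20 to 2040-02-01.
1 day remains in February 2038 after the 27th (28 − 27).
Full months from March 2038 through January 2040 contribute their day counts.
Then 1 day into February 2040.
Total: 1 + 31 + 30 + 31 + 30 + 31 + 31 + 30 + 31 + 30 + 31 + 31 + 28 + 31 + 30 + 31 + 30 + 31 + 31 + 30 + 31 + 30 + 31 + 31 + 1 = 704.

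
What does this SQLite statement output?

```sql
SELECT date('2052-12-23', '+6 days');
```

2052-12-29

Advancing 6 more days within December lands on 2052-12-29.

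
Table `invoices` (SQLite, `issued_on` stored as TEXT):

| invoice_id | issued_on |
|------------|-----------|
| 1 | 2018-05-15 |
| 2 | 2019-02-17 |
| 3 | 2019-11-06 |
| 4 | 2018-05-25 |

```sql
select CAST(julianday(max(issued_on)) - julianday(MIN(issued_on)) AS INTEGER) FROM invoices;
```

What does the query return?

MIN = 2018-05-15, MAX = 2019-11-06.
16 days remain in May 2018 after the 15th (31 − 15).
Full months from June 2018 through October 2019 contribute their day counts.
Then 6 days into November 2019.
Total: 16 + 30 + 31 + 31 + 30 + 31 + 30 + 31 + 31 + 28 + 31 + 30 + 31 + 30 + 31 + 31 + 30 + 31 + 6 = 540.

540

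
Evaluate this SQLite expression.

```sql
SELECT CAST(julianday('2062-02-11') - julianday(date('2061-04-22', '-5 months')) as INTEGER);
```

446

Adding -5 months to 2061-04-22 gives 2060-11-22.
8 days remain in November 2060 after the 22nd (30 − 22).
Full months from December 2060 through January 2062 contribute their day counts.
Then 11 days into February 2062.
Total: 8 + 31 + 31 + 28 + 31 + 30 + 31 + 30 + 31 + 31 + 30 + 31 + 30 + 31 + 31 + 11 = 446.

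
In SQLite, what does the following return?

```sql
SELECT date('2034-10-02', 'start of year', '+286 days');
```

2034-10-14

`start of year` rewinds 2034-10-02 to 2034-01-01.
Applying '+286 days' to 2034-01-01: counting 286 days forward gives 2034-10-14.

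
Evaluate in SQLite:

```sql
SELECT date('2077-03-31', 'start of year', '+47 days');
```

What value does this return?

`start of year` rewinds 2077-03-31 to 2077-01-01.
Applying '+47 days' to 2077-01-01: counting 47 days forward gives 2077-02-17.

2077-02-17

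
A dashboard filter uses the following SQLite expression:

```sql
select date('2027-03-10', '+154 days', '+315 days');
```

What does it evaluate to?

Applying '+154 days' to 2027-03-10: counting 154 days forward gives 2027-08-11.
Applying '+315 days' to 2027-08-11: counting 315 days forward gives 2028-06-21.

2028-06-21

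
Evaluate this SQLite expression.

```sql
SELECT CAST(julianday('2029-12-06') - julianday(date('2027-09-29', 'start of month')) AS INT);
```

827

`start of month` rewinds 2027-09-29 to 2027-09-01.
29 days remain in September 2027 after the 1st (30 − 1).
Full months from October 2027 through November 2029 contribute their day counts.
Then 6 days into December 2029.
Total: 29 + 31 + 30 + 31 + 31 + 29 + 31 + 30 + 31 + 30 + 31 + 31 + 30 + 31 + 30 + 31 + 31 + 28 + 31 + 30 + 31 + 30 + 31 + 31 + 30 + 31 + 30 + 6 = 827.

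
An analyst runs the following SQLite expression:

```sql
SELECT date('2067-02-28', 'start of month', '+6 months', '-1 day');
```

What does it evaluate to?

2067-07-31

`start of month` rewinds 2067-02-28 to 2067-02-01.
Adding +6 months to 2067-02-01 gives 2067-08-01.
Going back 1 day from 2067-08-01 reaches 2067-07-31 (last day of July, 31 days).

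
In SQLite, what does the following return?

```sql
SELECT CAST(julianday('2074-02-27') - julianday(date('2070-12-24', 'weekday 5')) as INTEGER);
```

1159

`weekday 5` advances to the next Friday; 2070-12-24 is a Wednesday, so it moves forward to 2070-12-26.
5 days remain in December 2070 after the 26th (31 − 26).
Full months from January 2071 through January 2074 contribute their day counts.
Then 27 days into February 2074.
Total: 5 + 31 + 28 + 31 + 30 + 31 + 30 + 31 + 31 + 30 + 31 + 30 + 31 + 31 + 29 + 31 + 30 + 31 + 30 + 31 + 31 + 30 + 31 + 30 + 31 + 31 + 28 + 31 + 30 + 31 + 30 + 31 + 31 + 30 + 31 + 30 + 31 + 31 + 27 = 1159.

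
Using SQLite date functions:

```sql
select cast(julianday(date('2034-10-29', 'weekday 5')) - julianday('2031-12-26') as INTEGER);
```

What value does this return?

`weekday 5` advances to the next Friday; 2034-10-29 is a Sunday, so it moves forward to 2034-11-03.
5 days remain in December 2031 after the 26th (31 − 26).
Full months from January 2032 through October 2034 contribute their day counts.
Then 3 days into November 2034.
Total: 5 + 31 + 29 + 31 + 30 + 31 + 30 + 31 + 31 + 30 + 31 + 30 + 31 + 31 + 28 + 31 + 30 + 31 + 30 + 31 + 31 + 30 + 31 + 30 + 31 + 31 + 28 + 31 + 30 + 31 + 30 + 31 + 31 + 30 + 31 + 3 = 1043.

1043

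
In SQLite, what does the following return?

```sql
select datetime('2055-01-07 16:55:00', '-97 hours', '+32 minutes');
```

-97 hours from 2055-01-07 16:55:00 is 2055-01-03 15:55:00 (crosses midnight).
+32 minutes from 2055-01-03 15:55:00 is 2055-01-03 16:27:00.

2055-01-03 16:27:00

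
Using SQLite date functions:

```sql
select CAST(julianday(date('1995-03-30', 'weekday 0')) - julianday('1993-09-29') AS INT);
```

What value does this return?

550

`weekday 0` advances to the next Sunday; 1995-03-30 is a Thursday, so it moves forward to 1995-04-02.
1 day remains in September 1993 after the 29th (30 − 29).
Full months from October 1993 through March 1995 contribute their day counts.
Then 2 days into April 1995.
Total: 1 + 31 + 30 + 31 + 31 + 28 + 31 + 30 + 31 + 30 + 31 + 31 + 30 + 31 + 30 + 31 + 31 + 28 + 31 + 2 = 550.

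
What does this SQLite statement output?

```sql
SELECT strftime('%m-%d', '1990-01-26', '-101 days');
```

10-17

First apply '-101 days': 1990-01-26 → 1989-10-17.
`%m-%d` extracts the month-day: 10-17.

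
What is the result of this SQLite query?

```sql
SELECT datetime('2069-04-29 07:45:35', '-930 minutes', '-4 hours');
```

2069-04-28 12:15:35

930 minutes = 15h 30m; -930 minutes from 2069-04-29 07:45:35 is 2069-04-28 16:15:35 (crosses midnight).
-4 hours from 2069-04-28 16:15:35 is 2069-04-28 12:15:35.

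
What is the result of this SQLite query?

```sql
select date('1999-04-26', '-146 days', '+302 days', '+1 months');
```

1999-10-29

Applying '-146 days' to 1999-04-26: counting 146 days back gives 1998-12-01.
Applying '+302 days' to 1998-12-01: counting 302 days forward gives 1999-09-29.
Adding +1 month to 1999-09-29 gives 1999-10-29.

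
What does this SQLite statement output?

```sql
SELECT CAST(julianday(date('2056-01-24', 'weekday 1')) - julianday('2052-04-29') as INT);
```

`weekday 1` advances to the next Monday; 2056-01-24 is already a Monday, so it stays at 2056-01-24.
1 day remains in April 2052 after the 29th (30 − 29).
Full months from May 2052 through December 2055 contribute their day counts.
Then 24 days into January 2056.
Total: 1 + 31 + 30 + 31 + 31 + 30 + 31 + 30 + 31 + 31 + 28 + 31 + 30 + 31 + 30 + 31 + 31 + 30 + 31 + 30 + 31 + 31 + 28 + 31 + 30 + 31 + 30 + 31 + 31 + 30 + 31 + 30 + 31 + 31 + 28 + 31 + 30 + 31 + 30 + 31 + 31 + 30 + 31 + 30 + 31 + 24 = 1365.

1365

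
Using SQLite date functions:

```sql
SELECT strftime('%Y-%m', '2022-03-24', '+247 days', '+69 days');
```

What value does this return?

2023-02

First apply '+247 days', '+69 days': 2022-03-24 → 2023-02-03.
`%Y-%m` extracts the year-month: 2023-02.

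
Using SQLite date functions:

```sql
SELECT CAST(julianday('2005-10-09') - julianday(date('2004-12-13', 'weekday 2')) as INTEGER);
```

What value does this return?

299

`weekday 2` advances to the next Tuesday; 2004-12-13 is a Monday, so it moves forward to 2004-12-14.
17 days remain in December 2004 after the 14th (31 − 14).
Full months from January 2005 through September 2005 contribute their day counts.
Then 9 days into October 2005.
Total: 17 + 31 + 28 + 31 + 30 + 31 + 30 + 31 + 31 + 30 + 9 = 299.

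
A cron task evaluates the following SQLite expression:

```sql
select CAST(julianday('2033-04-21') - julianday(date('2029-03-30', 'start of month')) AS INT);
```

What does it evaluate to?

1512

`start of month` rewinds 2029-03-30 to 2029-03-01.
30 days remain in March 2029 after the 1st (31 − 1).
Full months from April 2029 through March 2033 contribute their day counts.
Then 21 days into April 2033.
Total: 30 + 30 + 31 + 30 + 31 + 31 + 30 + 31 + 30 + 31 + 31 + 28 + 31 + 30 + 31 + 30 + 31 + 31 + 30 + 31 + 30 + 31 + 31 + 28 + 31 + 30 + 31 + 30 + 31 + 31 + 30 + 31 + 30 + 31 + 31 + 29 + 31 + 30 + 31 + 30 + 31 + 31 + 30 + 31 + 30 + 31 + 31 + 28 + 31 + 21 = 1512.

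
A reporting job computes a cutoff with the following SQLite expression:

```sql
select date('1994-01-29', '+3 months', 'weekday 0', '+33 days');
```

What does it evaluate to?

1994-06-03

Adding +3 months to 1994-01-29 gives 1994-04-29.
`weekday 0` advances to the next Sunday; 1994-04-29 is a Friday, so it moves forward to 1994-05-01.
May 1994 has 31 days; 30 remain after the 1st, so 31 days reach 1994-06-01.
Advancing 2 more days within June lands on 1994-06-03.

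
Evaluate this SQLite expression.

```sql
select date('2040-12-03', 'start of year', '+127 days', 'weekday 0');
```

`start of year` rewinds 2040-12-03 to 2040-01-01.
Applying '+127 days' to 2040-01-01: counting 127 days forward gives 2040-05-07.
`weekday 0` advances to the next Sunday; 2040-05-07 is a Monday, so it moves forward to 2040-05-13.

2040-05-13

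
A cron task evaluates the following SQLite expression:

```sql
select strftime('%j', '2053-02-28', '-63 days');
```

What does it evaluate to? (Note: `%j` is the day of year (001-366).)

362

First apply '-63 days': 2053-02-28 → 2052-12-27.
Day-of-year for 2052-12-27: days since 2052-01-01 inclusive = 362, zero-padded to 362.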